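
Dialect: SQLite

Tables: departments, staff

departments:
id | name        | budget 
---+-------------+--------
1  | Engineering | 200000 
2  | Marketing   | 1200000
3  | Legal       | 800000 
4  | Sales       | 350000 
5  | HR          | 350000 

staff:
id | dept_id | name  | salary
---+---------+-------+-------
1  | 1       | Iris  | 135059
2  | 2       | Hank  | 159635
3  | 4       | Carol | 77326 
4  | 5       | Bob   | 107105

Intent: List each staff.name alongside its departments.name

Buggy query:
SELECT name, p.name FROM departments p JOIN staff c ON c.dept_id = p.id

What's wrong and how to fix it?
Bug: Both tables have a 'name' column; the unqualified reference is ambiguous

Fix: Qualify the column with its table alias (c.name)

Corrected query:
SELECT c.name, p.name FROM departments p JOIN staff c ON c.dept_id = p.id

Result:
name  | name       
------+------------
Iris  | Engineering
Hank  | Marketing  
Carol | Sales      
Bob   | HR         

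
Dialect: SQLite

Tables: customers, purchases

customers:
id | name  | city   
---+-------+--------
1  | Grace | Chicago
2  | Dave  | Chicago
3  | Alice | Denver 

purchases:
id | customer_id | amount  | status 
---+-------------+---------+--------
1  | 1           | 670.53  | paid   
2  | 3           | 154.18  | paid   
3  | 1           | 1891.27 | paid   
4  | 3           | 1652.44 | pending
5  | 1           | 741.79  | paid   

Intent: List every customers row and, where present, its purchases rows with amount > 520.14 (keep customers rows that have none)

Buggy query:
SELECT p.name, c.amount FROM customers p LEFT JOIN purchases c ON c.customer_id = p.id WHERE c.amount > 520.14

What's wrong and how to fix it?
Bug: A WHERE condition on the right-hand table after LEFT JOIN drops unmatched parents

Fix: Put 'c.amount > 520.14' in the JOIN's ON clause instead of WHERE

Corrected query:
SELECT p.name, c.amount FROM customers p LEFT JOIN purchases c ON c.customer_id = p.id AND c.amount > 520.14

Result:
name  | amount 
------+--------
Grace | 670.53 
Grace | 741.79 
Grace | 1891.27
Dave  | NULL   
Alice | 1652.44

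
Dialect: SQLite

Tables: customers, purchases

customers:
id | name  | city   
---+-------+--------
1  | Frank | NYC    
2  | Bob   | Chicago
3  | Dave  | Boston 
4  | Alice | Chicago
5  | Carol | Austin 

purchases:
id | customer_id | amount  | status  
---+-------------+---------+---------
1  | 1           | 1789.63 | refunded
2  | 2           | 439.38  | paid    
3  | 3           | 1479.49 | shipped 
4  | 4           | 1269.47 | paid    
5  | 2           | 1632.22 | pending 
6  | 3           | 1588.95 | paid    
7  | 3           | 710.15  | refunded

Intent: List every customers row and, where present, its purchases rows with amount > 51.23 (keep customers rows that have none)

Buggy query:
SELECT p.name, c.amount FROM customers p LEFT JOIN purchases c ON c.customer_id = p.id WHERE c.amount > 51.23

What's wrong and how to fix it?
Bug: Filtering c.amount in WHERE discards the NULL rows produced by LEFT JOIN, turning it into an inner join

Fix: Move the right-table condition into the ON clause so unmatched parents are kept

Corrected query:
SELECT p.name, c.amount FROM customers p LEFT JOIN purchases c ON c.customer_id = p.id AND c.amount > 51.23

Result:
name  | amount 
------+--------
Frank | 1789.63
Bob   | 439.38 
Bob   | 1632.22
Dave  | 710.15 
Dave  | 1479.49
Dave  | 1588.95
Alice | 1269.47
Carol | NULL   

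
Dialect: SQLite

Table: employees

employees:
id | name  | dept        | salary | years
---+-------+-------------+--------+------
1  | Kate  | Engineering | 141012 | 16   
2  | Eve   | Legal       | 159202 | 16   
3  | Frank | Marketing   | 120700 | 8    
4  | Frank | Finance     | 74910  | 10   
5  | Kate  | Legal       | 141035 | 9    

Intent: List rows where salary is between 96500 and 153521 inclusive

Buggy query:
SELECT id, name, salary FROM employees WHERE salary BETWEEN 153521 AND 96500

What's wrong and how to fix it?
Bug: BETWEEN expects the lower bound first; with 153521 AND 96500 the range is empty

Fix: Write BETWEEN 96500 AND 153521

Corrected query:
SELECT id, name, salary FROM employees WHERE salary BETWEEN 96500 AND 153521

Result:
id | name  | salary
---+-------+-------
1  | Kate  | 141012
3  | Frank | 120700
5  | Kate  | 141035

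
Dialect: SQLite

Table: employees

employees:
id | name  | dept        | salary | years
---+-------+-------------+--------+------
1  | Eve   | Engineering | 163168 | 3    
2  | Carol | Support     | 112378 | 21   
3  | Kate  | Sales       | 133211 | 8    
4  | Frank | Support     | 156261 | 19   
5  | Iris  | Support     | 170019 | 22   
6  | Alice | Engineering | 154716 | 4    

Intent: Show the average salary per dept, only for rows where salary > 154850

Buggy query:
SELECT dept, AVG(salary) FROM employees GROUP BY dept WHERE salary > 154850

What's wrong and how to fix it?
Bug: WHERE cannot follow GROUP BY

Fix: Move the WHERE clause before GROUP BY

Corrected query:
SELECT dept, AVG(salary) FROM employees WHERE salary > 154850 GROUP BY dept

Result:
dept        | AVG(salary)
------------+------------
Engineering | 163168     
Support     | 163140     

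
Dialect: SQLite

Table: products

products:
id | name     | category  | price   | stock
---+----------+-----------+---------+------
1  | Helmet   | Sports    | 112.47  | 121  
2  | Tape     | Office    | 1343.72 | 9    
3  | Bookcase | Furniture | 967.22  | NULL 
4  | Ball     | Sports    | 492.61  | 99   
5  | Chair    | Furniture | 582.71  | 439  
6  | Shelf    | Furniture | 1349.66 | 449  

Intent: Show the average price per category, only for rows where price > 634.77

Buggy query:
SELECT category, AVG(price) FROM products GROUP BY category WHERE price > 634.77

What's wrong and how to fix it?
Bug: Row-level WHERE must come before GROUP BY in the clause order

Fix: Place WHERE between FROM and GROUP BY

Corrected query:
SELECT category, AVG(price) FROM products WHERE price > 634.77 GROUP BY category

Result:
category  | AVG(price)
----------+-----------
Furniture | 1158.44   
Office    | 1343.72   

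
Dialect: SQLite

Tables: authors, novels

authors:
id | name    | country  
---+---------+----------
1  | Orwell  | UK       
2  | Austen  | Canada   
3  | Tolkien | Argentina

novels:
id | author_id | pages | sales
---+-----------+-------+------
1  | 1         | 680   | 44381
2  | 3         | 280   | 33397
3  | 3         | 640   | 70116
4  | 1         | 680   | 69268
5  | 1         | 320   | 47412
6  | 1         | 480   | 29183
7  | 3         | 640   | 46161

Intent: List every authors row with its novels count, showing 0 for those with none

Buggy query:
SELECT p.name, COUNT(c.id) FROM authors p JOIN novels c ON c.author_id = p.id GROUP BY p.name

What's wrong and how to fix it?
Bug: INNER JOIN drops authors rows that have no matching novels rows

Fix: Switch to LEFT JOIN to retain unmatched parent rows

Corrected query:
SELECT p.name, COUNT(c.id) FROM authors p LEFT JOIN novels c ON c.author_id = p.id GROUP BY p.name

Result:
name    | COUNT(c.id)
--------+------------
Austen  | 0          
Orwell  | 4          
Tolkien | 3          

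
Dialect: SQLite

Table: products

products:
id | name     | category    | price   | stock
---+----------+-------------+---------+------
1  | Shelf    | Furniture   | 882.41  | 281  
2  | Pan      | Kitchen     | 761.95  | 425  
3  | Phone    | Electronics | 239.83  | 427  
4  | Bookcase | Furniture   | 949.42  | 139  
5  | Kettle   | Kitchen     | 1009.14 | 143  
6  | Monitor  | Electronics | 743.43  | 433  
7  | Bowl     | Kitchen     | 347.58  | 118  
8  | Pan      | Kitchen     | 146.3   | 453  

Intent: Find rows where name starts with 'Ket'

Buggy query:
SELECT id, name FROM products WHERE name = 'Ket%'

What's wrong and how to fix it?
Bug: Wildcards only work with LIKE; '=' treats '%' as a literal character

Fix: Use LIKE for wildcard pattern matching

Corrected query:
SELECT id, name FROM products WHERE name LIKE 'Ket%'

Result:
id | name  
---+-------
5  | Kettle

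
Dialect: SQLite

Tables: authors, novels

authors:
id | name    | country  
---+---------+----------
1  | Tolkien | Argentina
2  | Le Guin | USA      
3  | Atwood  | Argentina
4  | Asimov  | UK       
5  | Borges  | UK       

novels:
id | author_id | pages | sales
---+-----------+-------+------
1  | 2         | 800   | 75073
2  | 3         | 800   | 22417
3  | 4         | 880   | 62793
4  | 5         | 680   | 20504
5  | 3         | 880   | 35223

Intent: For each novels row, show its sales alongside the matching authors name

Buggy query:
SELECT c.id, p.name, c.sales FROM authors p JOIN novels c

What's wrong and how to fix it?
Bug: JOIN with no ON clause produces a cartesian product; every novels row pairs with every authors row

Fix: Add ON c.author_id = p.id to the JOIN

Corrected query:
SELECT c.id, p.name, c.sales FROM authors p JOIN novels c ON c.author_id = p.id

Result:
id | name    | sales
---+---------+------
1  | Le Guin | 75073
2  | Atwood  | 22417
3  | Asimov  | 62793
4  | Borges  | 20504
5  | Atwood  | 35223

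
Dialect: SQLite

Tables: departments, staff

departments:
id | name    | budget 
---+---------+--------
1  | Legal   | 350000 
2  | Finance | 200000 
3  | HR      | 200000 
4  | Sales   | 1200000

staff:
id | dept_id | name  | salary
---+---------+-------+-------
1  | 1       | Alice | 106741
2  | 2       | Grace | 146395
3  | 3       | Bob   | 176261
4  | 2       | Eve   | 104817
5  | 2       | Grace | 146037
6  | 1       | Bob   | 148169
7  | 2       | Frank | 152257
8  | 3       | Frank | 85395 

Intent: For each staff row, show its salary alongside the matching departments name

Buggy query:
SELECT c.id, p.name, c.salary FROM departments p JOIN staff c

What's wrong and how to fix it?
Bug: Missing join condition: each staff row is matched to all departments rows instead of just its own

Fix: Add ON c.dept_id = p.id to the JOIN

Corrected query:
SELECT c.id, p.name, c.salary FROM departments p JOIN staff c ON c.dept_id = p.id

Result:
id | name    | salary
---+---------+-------
1  | Legal   | 106741
2  | Finance | 146395
3  | HR      | 176261
4  | Finance | 104817
5  | Finance | 146037
6  | Legal   | 148169
7  | Finance | 152257
8  | HR      | 85395 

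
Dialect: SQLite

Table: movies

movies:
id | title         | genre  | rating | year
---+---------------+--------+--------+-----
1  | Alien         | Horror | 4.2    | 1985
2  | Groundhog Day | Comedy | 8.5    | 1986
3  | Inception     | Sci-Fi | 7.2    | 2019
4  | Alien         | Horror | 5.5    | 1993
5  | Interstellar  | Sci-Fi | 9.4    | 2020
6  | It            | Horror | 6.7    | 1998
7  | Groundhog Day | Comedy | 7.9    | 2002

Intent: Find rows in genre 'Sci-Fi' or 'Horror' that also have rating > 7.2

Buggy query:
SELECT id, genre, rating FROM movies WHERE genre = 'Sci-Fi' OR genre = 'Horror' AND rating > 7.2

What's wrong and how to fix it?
Bug: AND binds tighter than OR, so this parses as genre = 'Sci-Fi' OR (genre = 'Horror' AND rating > 7.2)

Fix: Add parentheses around the OR so the AND applies to both alternatives

Corrected query:
SELECT id, genre, rating FROM movies WHERE (genre = 'Sci-Fi' OR genre = 'Horror') AND rating > 7.2

Result:
id | genre  | rating
---+--------+-------
5  | Sci-Fi | 9.4   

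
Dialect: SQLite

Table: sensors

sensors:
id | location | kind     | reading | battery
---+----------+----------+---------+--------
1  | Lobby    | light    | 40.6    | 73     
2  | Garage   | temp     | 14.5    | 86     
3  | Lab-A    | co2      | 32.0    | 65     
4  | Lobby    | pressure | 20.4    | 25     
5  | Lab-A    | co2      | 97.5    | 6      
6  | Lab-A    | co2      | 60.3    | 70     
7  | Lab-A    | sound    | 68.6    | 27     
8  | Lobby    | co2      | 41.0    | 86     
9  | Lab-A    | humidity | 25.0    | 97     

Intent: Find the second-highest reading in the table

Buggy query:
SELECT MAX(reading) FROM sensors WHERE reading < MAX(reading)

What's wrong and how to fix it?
Bug: The inner MAX is an aggregate inside WHERE, which is not allowed

Fix: Compute the overall MAX in a subquery, then take MAX of rows below it

Corrected query:
SELECT MAX(reading) FROM sensors WHERE reading < (SELECT MAX(reading) FROM sensors)

Result:
MAX(reading)
------------
68.6        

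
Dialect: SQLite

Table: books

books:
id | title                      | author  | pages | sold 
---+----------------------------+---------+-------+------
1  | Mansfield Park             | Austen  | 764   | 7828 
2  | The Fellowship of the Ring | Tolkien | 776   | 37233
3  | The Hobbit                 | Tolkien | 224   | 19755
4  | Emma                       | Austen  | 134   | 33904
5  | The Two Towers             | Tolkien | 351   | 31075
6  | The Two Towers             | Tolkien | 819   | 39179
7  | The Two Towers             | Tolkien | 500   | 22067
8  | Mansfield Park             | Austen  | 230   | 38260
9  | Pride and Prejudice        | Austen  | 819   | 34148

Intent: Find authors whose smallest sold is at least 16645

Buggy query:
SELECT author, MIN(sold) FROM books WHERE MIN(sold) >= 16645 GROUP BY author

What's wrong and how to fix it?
Bug: Aggregates like MIN are computed per group after WHERE runs

Fix: Replace WHERE with HAVING after the GROUP BY

Corrected query:
SELECT author, MIN(sold) FROM books GROUP BY author HAVING MIN(sold) >= 16645

Result:
author  | MIN(sold)
--------+----------
Tolkien | 19755    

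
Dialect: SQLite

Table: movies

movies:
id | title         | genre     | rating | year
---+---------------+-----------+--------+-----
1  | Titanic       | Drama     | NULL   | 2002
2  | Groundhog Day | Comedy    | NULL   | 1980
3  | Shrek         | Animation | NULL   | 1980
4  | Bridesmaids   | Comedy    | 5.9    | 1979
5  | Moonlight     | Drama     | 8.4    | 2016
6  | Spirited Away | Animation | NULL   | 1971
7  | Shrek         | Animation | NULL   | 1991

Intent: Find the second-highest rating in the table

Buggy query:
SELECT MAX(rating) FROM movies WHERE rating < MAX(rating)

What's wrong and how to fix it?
Bug: The inner MAX is an aggregate inside WHERE, which is not allowed

Fix: Put the inner MAX in a scalar subquery

Corrected query:
SELECT MAX(rating) FROM movies WHERE rating < (SELECT MAX(rating) FROM movies)

Result:
MAX(rating)
-----------
5.9        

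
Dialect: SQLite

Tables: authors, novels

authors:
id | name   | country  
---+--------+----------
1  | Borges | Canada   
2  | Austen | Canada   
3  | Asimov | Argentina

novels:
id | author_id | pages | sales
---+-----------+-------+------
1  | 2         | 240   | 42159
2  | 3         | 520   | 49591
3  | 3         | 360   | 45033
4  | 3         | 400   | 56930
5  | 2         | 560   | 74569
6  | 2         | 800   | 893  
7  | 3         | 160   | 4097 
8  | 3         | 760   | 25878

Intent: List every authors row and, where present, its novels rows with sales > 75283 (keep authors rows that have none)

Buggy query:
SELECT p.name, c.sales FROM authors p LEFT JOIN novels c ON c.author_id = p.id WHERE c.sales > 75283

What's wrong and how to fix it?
Bug: Filtering c.sales in WHERE discards the NULL rows produced by LEFT JOIN, turning it into an inner join

Fix: Move the right-table condition into the ON clause so unmatched parents are kept

Corrected query:
SELECT p.name, c.sales FROM authors p LEFT JOIN novels c ON c.author_id = p.id AND c.sales > 75283

Result:
name   | sales
-------+------
Borges | NULL 
Austen | NULL 
Asimov | NULL 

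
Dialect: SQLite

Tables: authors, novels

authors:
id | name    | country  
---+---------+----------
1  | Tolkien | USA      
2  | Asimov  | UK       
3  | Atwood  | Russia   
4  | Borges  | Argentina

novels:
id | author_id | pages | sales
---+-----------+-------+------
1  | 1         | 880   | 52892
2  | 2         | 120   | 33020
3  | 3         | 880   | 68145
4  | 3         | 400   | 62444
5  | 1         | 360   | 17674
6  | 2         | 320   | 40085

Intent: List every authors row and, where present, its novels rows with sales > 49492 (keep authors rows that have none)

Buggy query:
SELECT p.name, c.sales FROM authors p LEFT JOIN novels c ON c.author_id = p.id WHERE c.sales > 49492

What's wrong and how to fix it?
Bug: Filtering c.sales in WHERE discards the NULL rows produced by LEFT JOIN, turning it into an inner join

Fix: Move the right-table condition into the ON clause so unmatched parents are kept

Corrected query:
SELECT p.name, c.sales FROM authors p LEFT JOIN novels c ON c.author_id = p.id AND c.sales > 49492

Result:
name    | sales
--------+------
Tolkien | 52892
Asimov  | NULL 
Atwood  | 62444
Atwood  | 68145
Borges  | NULL 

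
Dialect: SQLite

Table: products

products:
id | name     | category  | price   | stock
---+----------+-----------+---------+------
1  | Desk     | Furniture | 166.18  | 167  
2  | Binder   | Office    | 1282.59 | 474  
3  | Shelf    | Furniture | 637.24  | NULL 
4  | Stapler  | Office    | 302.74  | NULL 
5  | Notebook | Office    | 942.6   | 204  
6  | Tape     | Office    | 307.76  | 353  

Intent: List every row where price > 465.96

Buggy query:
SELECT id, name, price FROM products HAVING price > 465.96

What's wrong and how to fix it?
Bug: HAVING filters the output of aggregation, but this query has no GROUP BY and no aggregate functions, so SQLite rejects it (HAVING clause on a non-aggregate query); the condition here is per row

Fix: Replace HAVING with WHERE since the condition applies to individual rows

Corrected query:
SELECT id, name, price FROM products WHERE price > 465.96

Result:
id | name     | price  
---+----------+--------
2  | Binder   | 1282.59
3  | Shelf    | 637.24 
5  | Notebook | 942.6  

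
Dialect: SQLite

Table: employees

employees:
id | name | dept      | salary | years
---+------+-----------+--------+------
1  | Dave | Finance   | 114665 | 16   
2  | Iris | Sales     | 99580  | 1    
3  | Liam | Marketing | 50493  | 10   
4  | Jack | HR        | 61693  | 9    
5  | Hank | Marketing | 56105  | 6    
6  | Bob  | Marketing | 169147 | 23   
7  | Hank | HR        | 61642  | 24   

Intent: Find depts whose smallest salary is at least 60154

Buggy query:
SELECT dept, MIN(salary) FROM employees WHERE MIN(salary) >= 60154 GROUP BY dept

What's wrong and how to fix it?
Bug: Aggregates like MIN are computed per group after WHERE runs

Fix: Use HAVING for the per-group MIN condition

Corrected query:
SELECT dept, MIN(salary) FROM employees GROUP BY dept HAVING MIN(salary) >= 60154

Result:
dept    | MIN(salary)
--------+------------
Finance | 114665     
HR      | 61642      
Sales   | 99580      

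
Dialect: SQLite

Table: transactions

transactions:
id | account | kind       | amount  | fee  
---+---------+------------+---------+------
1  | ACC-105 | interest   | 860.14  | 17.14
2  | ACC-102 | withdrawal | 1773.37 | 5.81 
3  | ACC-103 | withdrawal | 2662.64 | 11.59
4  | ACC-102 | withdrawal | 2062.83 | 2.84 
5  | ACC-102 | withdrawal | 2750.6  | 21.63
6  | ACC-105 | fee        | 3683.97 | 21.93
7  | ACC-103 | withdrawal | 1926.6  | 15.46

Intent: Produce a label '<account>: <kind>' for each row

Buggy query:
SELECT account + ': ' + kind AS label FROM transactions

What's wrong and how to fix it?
Bug: SQLite uses || for string concatenation; + coerces text to numbers (yielding 0)

Fix: Use the || operator for string concatenation

Corrected query:
SELECT account || ': ' || kind AS label FROM transactions

Result:
label              
-------------------
ACC-105: interest  
ACC-102: withdrawal
ACC-103: withdrawal
ACC-102: withdrawal
ACC-102: withdrawal
ACC-105: fee       
ACC-103: withdrawal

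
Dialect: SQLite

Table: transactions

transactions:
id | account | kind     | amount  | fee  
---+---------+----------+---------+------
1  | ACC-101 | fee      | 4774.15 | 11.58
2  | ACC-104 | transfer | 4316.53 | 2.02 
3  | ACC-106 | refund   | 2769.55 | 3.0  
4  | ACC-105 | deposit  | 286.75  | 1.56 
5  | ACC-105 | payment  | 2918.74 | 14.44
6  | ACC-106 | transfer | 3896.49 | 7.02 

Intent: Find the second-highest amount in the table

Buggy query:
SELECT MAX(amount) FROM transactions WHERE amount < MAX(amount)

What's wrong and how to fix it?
Bug: The inner MAX is an aggregate inside WHERE, which is not allowed

Fix: Compute the overall MAX in a subquery, then take MAX of rows below it

Corrected query:
SELECT MAX(amount) FROM transactions WHERE amount < (SELECT MAX(amount) FROM transactions)

Result:
MAX(amount)
-----------
4316.53    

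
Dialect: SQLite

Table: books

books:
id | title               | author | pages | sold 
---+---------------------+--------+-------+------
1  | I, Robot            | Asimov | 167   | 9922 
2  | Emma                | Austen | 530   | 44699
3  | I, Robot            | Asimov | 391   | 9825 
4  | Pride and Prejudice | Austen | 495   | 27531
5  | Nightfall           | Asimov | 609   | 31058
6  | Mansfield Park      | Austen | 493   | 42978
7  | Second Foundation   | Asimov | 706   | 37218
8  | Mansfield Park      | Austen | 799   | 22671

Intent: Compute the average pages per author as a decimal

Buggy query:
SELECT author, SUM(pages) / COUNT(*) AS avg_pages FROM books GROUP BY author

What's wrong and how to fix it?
Bug: Both operands are integers, so '/' performs integer division and truncates

Fix: Multiply by 1.0 (or CAST to REAL) to force floating-point division

Corrected query:
SELECT author, SUM(pages) * 1.0 / COUNT(*) AS avg_pages FROM books GROUP BY author

Result:
author | avg_pages
-------+----------
Asimov | 468.25   
Austen | 579.25   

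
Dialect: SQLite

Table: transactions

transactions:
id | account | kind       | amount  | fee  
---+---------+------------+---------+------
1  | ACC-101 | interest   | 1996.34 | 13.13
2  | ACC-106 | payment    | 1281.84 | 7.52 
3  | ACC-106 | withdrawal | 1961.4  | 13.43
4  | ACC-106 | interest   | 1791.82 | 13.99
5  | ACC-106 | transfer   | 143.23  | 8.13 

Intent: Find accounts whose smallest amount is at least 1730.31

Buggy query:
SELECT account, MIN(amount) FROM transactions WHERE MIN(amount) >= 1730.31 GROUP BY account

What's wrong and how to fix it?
Bug: Aggregates like MIN are computed per group after WHERE runs

Fix: Use HAVING for the per-group MIN condition

Corrected query:
SELECT account, MIN(amount) FROM transactions GROUP BY account HAVING MIN(amount) >= 1730.31

Result:
account | MIN(amount)
--------+------------
ACC-101 | 1996.34    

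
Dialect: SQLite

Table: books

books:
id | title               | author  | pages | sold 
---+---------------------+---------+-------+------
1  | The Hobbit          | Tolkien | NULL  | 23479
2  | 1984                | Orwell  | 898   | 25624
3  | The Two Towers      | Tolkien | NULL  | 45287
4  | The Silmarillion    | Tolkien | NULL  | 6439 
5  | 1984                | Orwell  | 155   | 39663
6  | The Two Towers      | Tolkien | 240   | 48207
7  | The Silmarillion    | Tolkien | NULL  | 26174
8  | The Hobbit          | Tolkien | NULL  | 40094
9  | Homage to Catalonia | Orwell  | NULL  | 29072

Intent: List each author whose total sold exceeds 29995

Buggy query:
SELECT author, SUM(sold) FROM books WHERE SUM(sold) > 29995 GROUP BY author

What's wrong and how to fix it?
Bug: WHERE runs before GROUP BY, so aggregates aren't available there

Fix: Move the aggregate condition to a HAVING clause

Corrected query:
SELECT author, SUM(sold) FROM books GROUP BY author HAVING SUM(sold) > 29995

Result:
author  | SUM(sold)
--------+----------
Orwell  | 94359    
Tolkien | 189680   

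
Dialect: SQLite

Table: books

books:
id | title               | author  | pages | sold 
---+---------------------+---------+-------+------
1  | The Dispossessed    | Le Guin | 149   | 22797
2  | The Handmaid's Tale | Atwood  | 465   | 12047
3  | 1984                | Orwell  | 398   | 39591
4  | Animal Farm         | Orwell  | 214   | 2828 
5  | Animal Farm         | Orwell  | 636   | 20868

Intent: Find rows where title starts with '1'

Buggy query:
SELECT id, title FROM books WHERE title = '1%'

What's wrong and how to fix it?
Bug: '=' compares the literal string including the % character; pattern matching needs LIKE

Fix: Use LIKE for wildcard pattern matching

Corrected query:
SELECT id, title FROM books WHERE title LIKE '1%'

Result:
id | title
---+------
3  | 1984 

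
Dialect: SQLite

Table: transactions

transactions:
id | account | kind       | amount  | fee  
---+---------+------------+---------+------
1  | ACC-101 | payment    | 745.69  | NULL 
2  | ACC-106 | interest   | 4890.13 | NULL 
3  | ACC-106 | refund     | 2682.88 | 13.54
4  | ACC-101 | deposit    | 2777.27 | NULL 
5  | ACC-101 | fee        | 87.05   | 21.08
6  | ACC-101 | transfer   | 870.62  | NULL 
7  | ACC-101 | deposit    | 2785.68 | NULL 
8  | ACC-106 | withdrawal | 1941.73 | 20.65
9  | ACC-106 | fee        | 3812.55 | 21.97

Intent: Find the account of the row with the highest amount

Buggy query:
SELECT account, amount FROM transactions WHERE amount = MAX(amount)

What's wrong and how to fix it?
Bug: MAX(amount) is an aggregate and cannot be used directly in WHERE

Fix: Use a subquery: WHERE amount = (SELECT MAX(amount) FROM transactions)

Corrected query:
SELECT account, amount FROM transactions WHERE amount = (SELECT MAX(amount) FROM transactions)

Result:
account | amount 
--------+--------
ACC-106 | 4890.13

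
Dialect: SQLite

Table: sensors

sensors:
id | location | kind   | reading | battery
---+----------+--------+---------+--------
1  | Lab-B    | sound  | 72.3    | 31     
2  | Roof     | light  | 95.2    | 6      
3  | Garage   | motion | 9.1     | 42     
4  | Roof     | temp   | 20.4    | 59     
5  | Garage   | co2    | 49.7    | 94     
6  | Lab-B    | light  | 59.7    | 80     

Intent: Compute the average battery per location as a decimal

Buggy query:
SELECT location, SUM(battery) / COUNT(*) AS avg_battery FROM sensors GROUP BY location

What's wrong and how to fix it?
Bug: SUM(battery) and COUNT(*) are both integers; the division truncates the fractional part

Fix: Multiply by 1.0 (or CAST to REAL) to force floating-point division

Corrected query:
SELECT location, SUM(battery) * 1.0 / COUNT(*) AS avg_battery FROM sensors GROUP BY location

Result:
location | avg_battery
---------+------------
Garage   | 68         
Lab-B    | 55.5       
Roof     | 32.5       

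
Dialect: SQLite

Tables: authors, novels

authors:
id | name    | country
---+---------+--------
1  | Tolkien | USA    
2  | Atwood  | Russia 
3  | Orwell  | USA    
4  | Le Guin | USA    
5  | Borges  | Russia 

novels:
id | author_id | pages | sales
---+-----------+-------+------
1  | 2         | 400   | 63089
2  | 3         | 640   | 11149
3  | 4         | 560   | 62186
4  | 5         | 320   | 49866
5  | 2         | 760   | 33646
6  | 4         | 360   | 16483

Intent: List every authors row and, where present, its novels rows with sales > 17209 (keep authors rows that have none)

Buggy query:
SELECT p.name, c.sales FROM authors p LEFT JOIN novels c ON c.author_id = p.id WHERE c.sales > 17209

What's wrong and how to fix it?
Bug: Filtering c.sales in WHERE discards the NULL rows produced by LEFT JOIN, turning it into an inner join

Fix: Put 'c.sales > 17209' in the JOIN's ON clause instead of WHERE

Corrected query:
SELECT p.name, c.sales FROM authors p LEFT JOIN novels c ON c.author_id = p.id AND c.sales > 17209

Result:
name    | sales
--------+------
Tolkien | NULL 
Atwood  | 33646
Atwood  | 63089
Orwell  | NULL 
Le Guin | 62186
Borges  | 49866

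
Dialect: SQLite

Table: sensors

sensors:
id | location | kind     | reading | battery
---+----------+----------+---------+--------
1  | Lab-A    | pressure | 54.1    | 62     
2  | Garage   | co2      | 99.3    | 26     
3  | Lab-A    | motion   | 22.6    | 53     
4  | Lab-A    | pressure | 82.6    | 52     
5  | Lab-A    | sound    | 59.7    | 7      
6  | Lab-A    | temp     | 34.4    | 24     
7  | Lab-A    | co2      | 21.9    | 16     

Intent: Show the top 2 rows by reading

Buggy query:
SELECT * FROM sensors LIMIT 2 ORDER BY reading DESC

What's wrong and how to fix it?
Bug: ORDER BY cannot follow LIMIT; LIMIT is the final clause

Fix: Swap the clauses: ORDER BY first, then LIMIT

Corrected query:
SELECT * FROM sensors ORDER BY reading DESC LIMIT 2

Result:
id | location | kind     | reading | battery
---+----------+----------+---------+--------
2  | Garage   | co2      | 99.3    | 26     
4  | Lab-A    | pressure | 82.6    | 52     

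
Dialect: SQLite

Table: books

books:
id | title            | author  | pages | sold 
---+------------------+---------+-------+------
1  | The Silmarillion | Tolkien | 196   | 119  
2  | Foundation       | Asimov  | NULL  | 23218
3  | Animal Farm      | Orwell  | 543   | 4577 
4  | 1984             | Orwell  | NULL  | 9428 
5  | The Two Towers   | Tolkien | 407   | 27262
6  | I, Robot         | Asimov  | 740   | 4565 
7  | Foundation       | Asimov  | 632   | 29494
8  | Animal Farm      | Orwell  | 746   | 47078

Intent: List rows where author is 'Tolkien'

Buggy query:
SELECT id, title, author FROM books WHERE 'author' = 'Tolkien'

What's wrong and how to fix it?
Bug: 'author' in single quotes is a string literal, not the column; the comparison is literal-vs-literal and never true

Fix: Reference the column as author without single quotes

Corrected query:
SELECT id, title, author FROM books WHERE author = 'Tolkien'

Result:
id | title            | author 
---+------------------+--------
1  | The Silmarillion | Tolkien
5  | The Two Towers   | Tolkien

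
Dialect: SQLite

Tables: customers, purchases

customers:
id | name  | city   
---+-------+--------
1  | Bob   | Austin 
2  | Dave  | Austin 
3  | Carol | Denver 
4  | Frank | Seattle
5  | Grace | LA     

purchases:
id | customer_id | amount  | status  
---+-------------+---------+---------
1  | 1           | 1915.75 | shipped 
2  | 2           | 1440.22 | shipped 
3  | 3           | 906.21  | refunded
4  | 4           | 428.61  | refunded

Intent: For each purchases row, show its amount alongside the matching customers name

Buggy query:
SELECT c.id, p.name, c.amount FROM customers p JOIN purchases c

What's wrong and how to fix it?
Bug: JOIN with no ON clause produces a cartesian product; every purchases row pairs with every customers row

Fix: Specify the join condition linking the foreign key to the parent id

Corrected query:
SELECT c.id, p.name, c.amount FROM customers p JOIN purchases c ON c.customer_id = p.id

Result:
id | name  | amount 
---+-------+--------
1  | Bob   | 1915.75
2  | Dave  | 1440.22
3  | Carol | 906.21 
4  | Frank | 428.61 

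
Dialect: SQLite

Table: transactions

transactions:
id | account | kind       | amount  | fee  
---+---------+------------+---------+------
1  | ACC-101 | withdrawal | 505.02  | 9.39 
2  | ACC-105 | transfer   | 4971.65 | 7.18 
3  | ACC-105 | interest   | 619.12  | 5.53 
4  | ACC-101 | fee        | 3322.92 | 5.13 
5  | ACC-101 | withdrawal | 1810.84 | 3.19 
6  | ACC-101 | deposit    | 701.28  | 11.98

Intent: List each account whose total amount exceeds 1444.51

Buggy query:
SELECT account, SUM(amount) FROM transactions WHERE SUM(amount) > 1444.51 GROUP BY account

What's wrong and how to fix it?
Bug: SUM(amount) is an aggregate, but WHERE filters rows before aggregation

Fix: Use HAVING (which filters groups after aggregation) instead of WHERE

Corrected query:
SELECT account, SUM(amount) FROM transactions GROUP BY account HAVING SUM(amount) > 1444.51

Result:
account | SUM(amount)
--------+------------
ACC-101 | 6340.06    
ACC-105 | 5590.77    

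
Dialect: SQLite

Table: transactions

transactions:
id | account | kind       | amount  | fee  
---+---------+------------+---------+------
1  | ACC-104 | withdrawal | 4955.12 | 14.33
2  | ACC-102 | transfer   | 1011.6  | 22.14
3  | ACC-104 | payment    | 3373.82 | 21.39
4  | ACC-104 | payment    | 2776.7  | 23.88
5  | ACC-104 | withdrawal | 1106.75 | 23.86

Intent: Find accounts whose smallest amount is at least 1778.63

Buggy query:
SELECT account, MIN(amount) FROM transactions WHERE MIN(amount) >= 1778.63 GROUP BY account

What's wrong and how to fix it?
Bug: MIN() in WHERE is a misuse of aggregate

Fix: Replace WHERE with HAVING after the GROUP BY

Corrected query:
SELECT account, MIN(amount) FROM transactions GROUP BY account HAVING MIN(amount) >= 1778.63

Result:
(no rows)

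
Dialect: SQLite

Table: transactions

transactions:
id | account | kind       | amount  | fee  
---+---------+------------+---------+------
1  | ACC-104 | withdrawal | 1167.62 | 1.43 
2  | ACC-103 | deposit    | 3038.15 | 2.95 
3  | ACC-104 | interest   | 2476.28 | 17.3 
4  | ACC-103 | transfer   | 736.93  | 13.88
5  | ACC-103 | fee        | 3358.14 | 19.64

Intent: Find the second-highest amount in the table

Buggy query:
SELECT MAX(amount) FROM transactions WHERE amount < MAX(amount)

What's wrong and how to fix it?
Bug: The inner MAX is an aggregate inside WHERE, which is not allowed

Fix: Put the inner MAX in a scalar subquery

Corrected query:
SELECT MAX(amount) FROM transactions WHERE amount < (SELECT MAX(amount) FROM transactions)

Result:
MAX(amount)
-----------
3038.15    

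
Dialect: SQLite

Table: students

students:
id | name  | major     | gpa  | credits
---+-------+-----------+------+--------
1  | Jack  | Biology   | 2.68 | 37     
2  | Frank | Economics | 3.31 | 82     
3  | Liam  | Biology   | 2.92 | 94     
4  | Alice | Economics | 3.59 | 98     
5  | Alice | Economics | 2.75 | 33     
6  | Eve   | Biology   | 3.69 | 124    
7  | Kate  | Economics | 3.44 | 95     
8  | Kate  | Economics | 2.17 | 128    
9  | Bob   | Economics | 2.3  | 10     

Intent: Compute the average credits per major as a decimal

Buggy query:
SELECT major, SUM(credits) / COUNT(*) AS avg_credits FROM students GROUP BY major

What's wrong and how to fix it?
Bug: Both operands are integers, so '/' performs integer division and truncates

Fix: Cast one side to REAL so the division keeps the fractional part

Corrected query:
SELECT major, SUM(credits) * 1.0 / COUNT(*) AS avg_credits FROM students GROUP BY major

Result:
major     | avg_credits
----------+------------
Biology   | 85         
Economics | 74.333333  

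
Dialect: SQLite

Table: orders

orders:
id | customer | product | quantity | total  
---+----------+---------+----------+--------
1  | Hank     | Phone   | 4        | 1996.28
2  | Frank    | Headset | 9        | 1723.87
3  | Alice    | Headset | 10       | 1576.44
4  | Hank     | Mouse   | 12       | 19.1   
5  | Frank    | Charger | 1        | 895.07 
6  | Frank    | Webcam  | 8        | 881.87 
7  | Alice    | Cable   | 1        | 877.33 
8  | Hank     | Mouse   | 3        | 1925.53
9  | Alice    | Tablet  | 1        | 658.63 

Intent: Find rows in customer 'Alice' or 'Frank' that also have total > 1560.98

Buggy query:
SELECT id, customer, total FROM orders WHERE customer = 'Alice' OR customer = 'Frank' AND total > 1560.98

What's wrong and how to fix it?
Bug: Without parentheses, AND is evaluated before OR, so the total filter only applies to the 'Frank' branch

Fix: Add parentheses around the OR so the AND applies to both alternatives

Corrected query:
SELECT id, customer, total FROM orders WHERE (customer = 'Alice' OR customer = 'Frank') AND total > 1560.98

Result:
id | customer | total  
---+----------+--------
2  | Frank    | 1723.87
3  | Alice    | 1576.44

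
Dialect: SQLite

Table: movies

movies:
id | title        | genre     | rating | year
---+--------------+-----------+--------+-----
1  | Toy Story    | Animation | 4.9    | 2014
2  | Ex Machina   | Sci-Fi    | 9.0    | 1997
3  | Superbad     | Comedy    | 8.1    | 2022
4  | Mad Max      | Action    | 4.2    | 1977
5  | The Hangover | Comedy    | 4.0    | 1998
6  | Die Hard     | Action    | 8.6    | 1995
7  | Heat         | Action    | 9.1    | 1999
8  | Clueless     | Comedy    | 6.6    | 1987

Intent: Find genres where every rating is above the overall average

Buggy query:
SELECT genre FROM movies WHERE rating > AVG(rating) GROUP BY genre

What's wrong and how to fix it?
Bug: AVG() is an aggregate; it can't sit directly in WHERE

Fix: Compute the overall average in a scalar subquery and compare each group's MIN against it in HAVING

Corrected query:
SELECT genre FROM movies GROUP BY genre HAVING MIN(rating) > (SELECT AVG(rating) FROM movies)

Result:
genre 
------
Sci-Fi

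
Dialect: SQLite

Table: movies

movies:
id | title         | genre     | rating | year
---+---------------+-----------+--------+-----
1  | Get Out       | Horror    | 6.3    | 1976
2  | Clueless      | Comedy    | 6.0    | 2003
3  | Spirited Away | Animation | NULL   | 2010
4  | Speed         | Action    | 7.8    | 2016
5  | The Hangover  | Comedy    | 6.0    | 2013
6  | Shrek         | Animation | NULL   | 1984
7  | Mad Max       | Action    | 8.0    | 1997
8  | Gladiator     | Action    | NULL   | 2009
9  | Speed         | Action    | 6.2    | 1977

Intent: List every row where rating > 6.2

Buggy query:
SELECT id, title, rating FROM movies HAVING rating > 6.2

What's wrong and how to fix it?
Bug: This is a non-aggregate query (no GROUP BY, no aggregates), so in SQLite the HAVING clause is invalid here; a row-level condition belongs in WHERE

Fix: Use WHERE for row-level filtering

Corrected query:
SELECT id, title, rating FROM movies WHERE rating > 6.2

Result:
id | title   | rating
---+---------+-------
1  | Get Out | 6.3   
4  | Speed   | 7.8   
7  | Mad Max | 8     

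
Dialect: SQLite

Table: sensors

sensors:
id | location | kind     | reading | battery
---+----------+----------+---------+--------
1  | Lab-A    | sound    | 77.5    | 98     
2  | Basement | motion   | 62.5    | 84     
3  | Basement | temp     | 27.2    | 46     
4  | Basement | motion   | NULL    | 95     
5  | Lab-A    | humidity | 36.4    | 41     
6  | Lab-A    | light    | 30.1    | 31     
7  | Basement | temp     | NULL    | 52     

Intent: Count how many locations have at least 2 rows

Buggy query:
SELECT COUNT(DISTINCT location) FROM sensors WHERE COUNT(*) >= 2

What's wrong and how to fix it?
Bug: WHERE filters individual rows, not groups, so a group-level COUNT is invalid there

Fix: Group first with HAVING COUNT(*) >= 2, then COUNT the resulting groups

Corrected query:
SELECT COUNT(*) FROM (SELECT location FROM sensors GROUP BY location HAVING COUNT(*) >= 2)

Result:
COUNT(*)
--------
2       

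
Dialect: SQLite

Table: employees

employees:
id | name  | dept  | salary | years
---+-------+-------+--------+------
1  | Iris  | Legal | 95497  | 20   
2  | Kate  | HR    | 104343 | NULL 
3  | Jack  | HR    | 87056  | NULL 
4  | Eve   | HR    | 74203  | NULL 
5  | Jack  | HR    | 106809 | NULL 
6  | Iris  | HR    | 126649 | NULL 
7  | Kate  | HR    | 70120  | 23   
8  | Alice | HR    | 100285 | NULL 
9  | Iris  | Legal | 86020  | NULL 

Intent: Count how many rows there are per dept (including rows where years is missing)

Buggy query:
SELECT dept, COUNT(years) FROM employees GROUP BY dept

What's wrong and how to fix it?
Bug: COUNT(column) counts non-NULL values only; rows with NULL years aren't counted

Fix: Replace COUNT(years) with COUNT(*)

Corrected query:
SELECT dept, COUNT(*) FROM employees GROUP BY dept

Result:
dept  | COUNT(*)
------+---------
HR    | 7       
Legal | 2       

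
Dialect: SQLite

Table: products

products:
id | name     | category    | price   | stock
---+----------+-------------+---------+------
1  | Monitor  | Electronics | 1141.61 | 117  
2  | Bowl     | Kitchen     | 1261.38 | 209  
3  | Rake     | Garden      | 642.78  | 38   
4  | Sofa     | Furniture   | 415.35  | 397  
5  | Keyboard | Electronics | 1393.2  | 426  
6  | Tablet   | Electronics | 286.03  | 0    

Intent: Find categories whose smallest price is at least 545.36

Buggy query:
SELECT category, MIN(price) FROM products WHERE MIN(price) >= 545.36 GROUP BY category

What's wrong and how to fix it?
Bug: MIN() in WHERE is a misuse of aggregate

Fix: Use HAVING for the per-group MIN condition

Corrected query:
SELECT category, MIN(price) FROM products GROUP BY category HAVING MIN(price) >= 545.36

Result:
category | MIN(price)
---------+-----------
Garden   | 642.78    
Kitchen  | 1261.38   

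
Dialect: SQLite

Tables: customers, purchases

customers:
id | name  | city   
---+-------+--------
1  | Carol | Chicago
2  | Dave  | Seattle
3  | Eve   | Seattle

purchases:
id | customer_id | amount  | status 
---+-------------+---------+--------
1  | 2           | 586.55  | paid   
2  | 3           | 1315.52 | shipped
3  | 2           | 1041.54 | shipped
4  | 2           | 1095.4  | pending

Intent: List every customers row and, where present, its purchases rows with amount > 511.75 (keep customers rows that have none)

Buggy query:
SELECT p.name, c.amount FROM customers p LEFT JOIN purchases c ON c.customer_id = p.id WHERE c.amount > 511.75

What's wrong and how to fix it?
Bug: A WHERE condition on the right-hand table after LEFT JOIN drops unmatched parents

Fix: Move the right-table condition into the ON clause so unmatched parents are kept

Corrected query:
SELECT p.name, c.amount FROM customers p LEFT JOIN purchases c ON c.customer_id = p.id AND c.amount > 511.75

Result:
name  | amount 
------+--------
Carol | NULL   
Dave  | 586.55 
Dave  | 1041.54
Dave  | 1095.4 
Eve   | 1315.52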